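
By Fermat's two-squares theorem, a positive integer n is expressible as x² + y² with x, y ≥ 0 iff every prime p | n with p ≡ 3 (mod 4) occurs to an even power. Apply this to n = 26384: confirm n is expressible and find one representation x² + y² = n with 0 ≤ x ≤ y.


Step 1: Factor n = 26384 = 2^4 · 17 · 97.
Step 2: Check the mod-4 condition on each prime factor: 2 = 2 (special); 17 ≡ 1 (mod 4), exponent 1; 97 ≡ 1 (mod 4), exponent 1.
All primes ≡ 3 (mod 4) appear to even exponent (or don't appear), so by the two-squares theorem n IS expressible as a sum of two squares.
Step 3: Build a representation. Group n = k² · m with k = 4 and m = 17 · 97 = 1649 (a product of primes ≡ 1 (mod 4)); a representation of m scales to one of n via (k·x)² + (k·y)² = k²(x² + y²). Each prime p ≡ 1 (mod 4) is itself a sum of two squares; find a² by testing p − a² for a perfect square:
  17: 17 − 1² = 16 = 4² ⇒ 17 = 1² + 4².
  97: 97 − 1² = 96, 97 − 2² = 93, 97 − 3² = 88, 97 − 4² = 81 = 9² ⇒ 97 = 4² + 9².
  Combine using the Brahmagupta–Fibonacci identity (a² + b²)(c² + d²) = (ac − bd)² + (ad + bc)² = (ac + bd)² + (ad − bc)²:
  17 · 97 = 1649: from (1² + 4²)(4² + 9²), take (1·4 − 4·9, 1·9 + 4·4) = (4 − 36, 9 + 16) = (-32, 25); dropping signs (only squares matter) gives (32, 25); check 32² + 25² = 1024 + 625 = 1649 ✓.
  Scale by k = 4: (4·32, 4·25) = (128, 100).
Step 4: Order so x ≤ y and verify: 100² + 128² = 10000 + 16384 = 26384 = n. ✓

n = 26384 = 100² + 128² (one valid representation with x ≤ y).


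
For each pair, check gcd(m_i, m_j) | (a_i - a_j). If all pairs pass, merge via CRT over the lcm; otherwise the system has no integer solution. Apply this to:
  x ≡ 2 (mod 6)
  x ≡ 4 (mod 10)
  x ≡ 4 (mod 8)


Moduli 6, 10, 8 are not pairwise coprime, so CRT works modulo lcm(m_i) when all pairwise compatibility conditions hold.
Pairwise compatibility: gcd(m_i, m_j) must divide a_i - a_j for every pair.
Merge one congruence at a time:
  Start: x ≡ 2 (mod 6).
  Combine with x ≡ 4 (mod 10): gcd(6, 10) = 2; 4 - 2 = 2, which IS divisible by 2, so compatible.
    Write x = 2 + 6·t and substitute into x ≡ 4 (mod 10): 6·t ≡ 4 − 2 = 2 (mod 10).
    Divide the congruence (and modulus) by g = 2: 3·t ≡ 1 (mod 5).
    The inverse of 3 mod 5 is 2 (since 3·2 = 6 = 1·5 + 1), so t ≡ 2·1 = 2 ≡ 2 (mod 5).
    Then x = 2 + 6·2 = 14, valid modulo lcm(6, 10) = 30: x ≡ 14 (mod 30).
  Combine with x ≡ 4 (mod 8): gcd(30, 8) = 2; 4 - 14 = -10, which IS divisible by 2, so compatible.
    Write x = 14 + 30·t and substitute into x ≡ 4 (mod 8): 30·t ≡ 4 − 14 = -10 (mod 8).
    Divide the congruence (and modulus) by g = 2: 15·t ≡ -5 (mod 4).
    Reduce coefficients mod 4: 3·t ≡ 3 (mod 4).
    The inverse of 3 mod 4 is 3 (since 3·3 = 9 = 2·4 + 1), so t ≡ 3·3 = 9 ≡ 1 (mod 4).
    Then x = 14 + 30·1 = 44, valid modulo lcm(30, 8) = 120: x ≡ 44 (mod 120).
Verify: 44 mod 6 = 2, 44 mod 10 = 4, 44 mod 8 = 4.

x ≡ 44 (mod 120).


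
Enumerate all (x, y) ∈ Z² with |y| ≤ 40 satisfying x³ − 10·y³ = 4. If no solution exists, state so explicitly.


The equation is x³ - 10y³ = 4. For fixed y, x³ = 10·y³ + 4, so a solution requires the RHS to be a perfect cube.
Strategy: iterate y from -40 to 40, compute RHS = 10·y³ + 4, and check whether it is a (positive or negative) perfect cube.
Check small values of y:
  y = 0: RHS = 4 is not a perfect cube.
  y = 1: RHS = 14 is not a perfect cube.
  y = -1: RHS = -6 is not a perfect cube.
  y = 2: RHS = 84 is not a perfect cube.
  y = -2: RHS = -76 is not a perfect cube.
  y = 3: RHS = 274 is not a perfect cube.
  y = -3: RHS = -266 is not a perfect cube.
Continuing the search up to |y| = 40 finds no solutions either.
No (x, y) in the scanned range satisfies the equation.

No integer solutions with |y| ≤ 40.


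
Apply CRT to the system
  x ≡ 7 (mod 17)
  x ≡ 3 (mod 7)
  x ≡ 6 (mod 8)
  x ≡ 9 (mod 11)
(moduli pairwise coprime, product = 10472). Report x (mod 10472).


Product of moduli M = 17 · 7 · 8 · 11 = 10472.
Merge one congruence at a time:
  Start: x ≡ 7 (mod 17).
  Combine with x ≡ 3 (mod 7); new modulus lcm = 119.
    Write x = 7 + 17·t and substitute into x ≡ 3 (mod 7): 17·t ≡ 3 − 7 = -4 (mod 7).
    Reduce coefficients mod 7: 3·t ≡ 3 (mod 7).
    The inverse of 3 mod 7 is 5 (since 3·5 = 15 = 2·7 + 1), so t ≡ 5·3 = 15 ≡ 1 (mod 7).
    Then x = 7 + 17·1 = 24, valid modulo lcm(17, 7) = 119: x ≡ 24 (mod 119).
  Combine with x ≡ 6 (mod 8); new modulus lcm = 952.
    Write x = 24 + 119·t and substitute into x ≡ 6 (mod 8): 119·t ≡ 6 − 24 = -18 (mod 8).
    Reduce coefficients mod 8: 7·t ≡ 6 (mod 8).
    The inverse of 7 mod 8 is 7 (since 7·7 = 49 = 6·8 + 1), so t ≡ 7·6 = 42 ≡ 2 (mod 8).
    Then x = 24 + 119·2 = 262, valid modulo lcm(119, 8) = 952: x ≡ 262 (mod 952).
  Combine with x ≡ 9 (mod 11); new modulus lcm = 10472.
    Write x = 262 + 952·t and substitute into x ≡ 9 (mod 11): 952·t ≡ 9 − 262 = -253 (mod 11).
    Reduce coefficients mod 11: 6·t ≡ 0 (mod 11).
    The inverse of 6 mod 11 is 2 (since 6·2 = 12 = 1·11 + 1), so t ≡ 2·0 = 0 ≡ 0 (mod 11).
    Then x = 262 + 952·0 = 262, valid modulo lcm(952, 11) = 10472: x ≡ 262 (mod 10472).
Verify against each original: 262 mod 17 = 7, 262 mod 7 = 3, 262 mod 8 = 6, 262 mod 11 = 9.

x ≡ 262 (mod 10472).


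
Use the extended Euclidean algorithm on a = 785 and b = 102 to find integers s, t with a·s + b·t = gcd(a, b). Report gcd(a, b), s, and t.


Euclidean algorithm on (785, 102) — divide until remainder is 0:
  785 = 7 · 102 + 71
  102 = 1 · 71 + 31
  71 = 2 · 31 + 9
  31 = 3 · 9 + 4
  9 = 2 · 4 + 1
  4 = 4 · 1 + 0
gcd(785, 102) = 1.
Track Bezout coefficients alongside the remainders: start with r₀ = 785 = a·1 + b·0 (s = 1, t = 0) and r₁ = 102 = a·0 + b·1 (s = 0, t = 1); each new remainder r_{k+1} = r_{k-1} − q_k·r_k inherits s_{k+1} = s_{k-1} − q_k·s_k, t_{k+1} = t_{k-1} − q_k·t_k, so r_k = a·s_k + b·t_k at every step:
  q = 7: r = 71, s = 1 − 7·0 = 1, t = 0 − 7·1 = -7  (check: 785·1 + 102·(-7) = 71)
  q = 1: r = 31, s = 0 − 1·1 = -1, t = 1 − 1·(-7) = 8  (check: 785·(-1) + 102·8 = 31)
  q = 2: r = 9, s = 1 − 2·(-1) = 3, t = -7 − 2·8 = -23  (check: 785·3 + 102·(-23) = 9)
  q = 3: r = 4, s = -1 − 3·3 = -10, t = 8 − 3·(-23) = 77  (check: 785·(-10) + 102·77 = 4)
  q = 2: r = 1, s = 3 − 2·(-10) = 23, t = -23 − 2·77 = -177  (check: 785·23 + 102·(-177) = 1)
The row with r = 1 (the gcd) gives the Bezout coefficients s = 23, t = -177.
Result: 785 · (23) + 102 · (-177) = 1.

gcd(785, 102) = 1; s = 23, t = -177 (check: 785·23 + 102·(-177) = 1).


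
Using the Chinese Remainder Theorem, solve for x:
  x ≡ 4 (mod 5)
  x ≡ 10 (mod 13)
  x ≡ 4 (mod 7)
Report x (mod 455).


Moduli 5, 13, 7 are pairwise coprime; by CRT there is a unique solution modulo M = 5 · 13 · 7 = 455.
Solve pairwise, accumulating the modulus:
  Start with x ≡ 4 (mod 5).
  Combine with x ≡ 10 (mod 13): since gcd(5, 13) = 1, we get a unique residue mod 65.
    Write x = 4 + 5·t and substitute into x ≡ 10 (mod 13): 5·t ≡ 10 − 4 = 6 (mod 13).
    The inverse of 5 mod 13 is 8 (since 5·8 = 40 = 3·13 + 1), so t ≡ 8·6 = 48 ≡ 9 (mod 13).
    Then x = 4 + 5·9 = 49, valid modulo lcm(5, 13) = 65: x ≡ 49 (mod 65).
  Combine with x ≡ 4 (mod 7): since gcd(65, 7) = 1, we get a unique residue mod 455.
    Write x = 49 + 65·t and substitute into x ≡ 4 (mod 7): 65·t ≡ 4 − 49 = -45 (mod 7).
    Reduce coefficients mod 7: 2·t ≡ 4 (mod 7).
    The inverse of 2 mod 7 is 4 (since 2·4 = 8 = 1·7 + 1), so t ≡ 4·4 = 16 ≡ 2 (mod 7).
    Then x = 49 + 65·2 = 179, valid modulo lcm(65, 7) = 455: x ≡ 179 (mod 455).
Verify: 179 mod 5 = 4 ✓, 179 mod 13 = 10 ✓, 179 mod 7 = 4 ✓.

x ≡ 179 (mod 455).


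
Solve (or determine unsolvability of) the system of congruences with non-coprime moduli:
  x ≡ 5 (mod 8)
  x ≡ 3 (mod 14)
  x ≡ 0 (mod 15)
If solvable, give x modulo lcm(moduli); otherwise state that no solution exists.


Moduli 8, 14, 15 are not pairwise coprime, so CRT works modulo lcm(m_i) when all pairwise compatibility conditions hold.
Pairwise compatibility: gcd(m_i, m_j) must divide a_i - a_j for every pair.
Merge one congruence at a time:
  Start: x ≡ 5 (mod 8).
  Combine with x ≡ 3 (mod 14): gcd(8, 14) = 2; 3 - 5 = -2, which IS divisible by 2, so compatible.
    Write x = 5 + 8·t and substitute into x ≡ 3 (mod 14): 8·t ≡ 3 − 5 = -2 (mod 14).
    Divide the congruence (and modulus) by g = 2: 4·t ≡ -1 (mod 7).
    Reduce coefficients mod 7: 4·t ≡ 6 (mod 7).
    The inverse of 4 mod 7 is 2 (since 4·2 = 8 = 1·7 + 1), so t ≡ 2·6 = 12 ≡ 5 (mod 7).
    Then x = 5 + 8·5 = 45, valid modulo lcm(8, 14) = 56: x ≡ 45 (mod 56).
  Combine with x ≡ 0 (mod 15): gcd(56, 15) = 1; 0 - 45 = -45, which IS divisible by 1, so compatible.
    Write x = 45 + 56·t and substitute into x ≡ 0 (mod 15): 56·t ≡ 0 − 45 = -45 (mod 15).
    Reduce coefficients mod 15: 11·t ≡ 0 (mod 15).
    The inverse of 11 mod 15 is 11 (since 11·11 = 121 = 8·15 + 1), so t ≡ 11·0 = 0 ≡ 0 (mod 15).
    Then x = 45 + 56·0 = 45, valid modulo lcm(56, 15) = 840: x ≡ 45 (mod 840).
Verify: 45 mod 8 = 5, 45 mod 14 = 3, 45 mod 15 = 0.

x ≡ 45 (mod 840).


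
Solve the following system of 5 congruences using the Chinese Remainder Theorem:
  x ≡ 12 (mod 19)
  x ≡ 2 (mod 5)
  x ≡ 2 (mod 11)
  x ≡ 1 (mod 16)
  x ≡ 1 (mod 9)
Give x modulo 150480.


Product of moduli M = 19 · 5 · 11 · 16 · 9 = 150480.
Merge one congruence at a time:
  Start: x ≡ 12 (mod 19).
  Combine with x ≡ 2 (mod 5); new modulus lcm = 95.
    Write x = 12 + 19·t and substitute into x ≡ 2 (mod 5): 19·t ≡ 2 − 12 = -10 (mod 5).
    Reduce coefficients mod 5: 4·t ≡ 0 (mod 5).
    The inverse of 4 mod 5 is 4 (since 4·4 = 16 = 3·5 + 1), so t ≡ 4·0 = 0 ≡ 0 (mod 5).
    Then x = 12 + 19·0 = 12, valid modulo lcm(19, 5) = 95: x ≡ 12 (mod 95).
  Combine with x ≡ 2 (mod 11); new modulus lcm = 1045.
    Write x = 12 + 95·t and substitute into x ≡ 2 (mod 11): 95·t ≡ 2 − 12 = -10 (mod 11).
    Reduce coefficients mod 11: 7·t ≡ 1 (mod 11).
    The inverse of 7 mod 11 is 8 (since 7·8 = 56 = 5·11 + 1), so t ≡ 8·1 = 8 ≡ 8 (mod 11).
    Then x = 12 + 95·8 = 772, valid modulo lcm(95, 11) = 1045: x ≡ 772 (mod 1045).
  Combine with x ≡ 1 (mod 16); new modulus lcm = 16720.
    Write x = 772 + 1045·t and substitute into x ≡ 1 (mod 16): 1045·t ≡ 1 − 772 = -771 (mod 16).
    Reduce coefficients mod 16: 5·t ≡ 13 (mod 16).
    The inverse of 5 mod 16 is 13 (since 5·13 = 65 = 4·16 + 1), so t ≡ 13·13 = 169 ≡ 9 (mod 16).
    Then x = 772 + 1045·9 = 10177, valid modulo lcm(1045, 16) = 16720: x ≡ 10177 (mod 16720).
  Combine with x ≡ 1 (mod 9); new modulus lcm = 150480.
    Write x = 10177 + 16720·t and substitute into x ≡ 1 (mod 9): 16720·t ≡ 1 − 10177 = -10176 (mod 9).
    Reduce coefficients mod 9: 7·t ≡ 3 (mod 9).
    The inverse of 7 mod 9 is 4 (since 7·4 = 28 = 3·9 + 1), so t ≡ 4·3 = 12 ≡ 3 (mod 9).
    Then x = 10177 + 16720·3 = 60337, valid modulo lcm(16720, 9) = 150480: x ≡ 60337 (mod 150480).
Verify against each original: 60337 mod 19 = 12, 60337 mod 5 = 2, 60337 mod 11 = 2, 60337 mod 16 = 1, 60337 mod 9 = 1.

x ≡ 60337 (mod 150480).


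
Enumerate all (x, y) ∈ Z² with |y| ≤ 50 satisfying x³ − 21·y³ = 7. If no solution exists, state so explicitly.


The equation is x³ - 21y³ = 7. For fixed y, x³ = 21·y³ + 7, so a solution requires the RHS to be a perfect cube.
Strategy: iterate y from -50 to 50, compute RHS = 21·y³ + 7, and check whether it is a (positive or negative) perfect cube.
Check small values of y:
  y = 0: RHS = 7 is not a perfect cube.
  y = 1: RHS = 28 is not a perfect cube.
  y = -1: RHS = -14 is not a perfect cube.
  y = 2: RHS = 175 is not a perfect cube.
  y = -2: RHS = -161 is not a perfect cube.
  y = 3: RHS = 574 is not a perfect cube.
  y = -3: RHS = -560 is not a perfect cube.
Continuing the search up to |y| = 50 finds no solutions either.
No (x, y) in the scanned range satisfies the equation.

No integer solutions with |y| ≤ 50.


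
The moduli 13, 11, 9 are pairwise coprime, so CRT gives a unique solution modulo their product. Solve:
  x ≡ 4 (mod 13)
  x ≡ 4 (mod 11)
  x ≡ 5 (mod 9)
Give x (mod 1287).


Moduli 13, 11, 9 are pairwise coprime; by CRT there is a unique solution modulo M = 13 · 11 · 9 = 1287.
Solve pairwise, accumulating the modulus:
  Start with x ≡ 4 (mod 13).
  Combine with x ≡ 4 (mod 11): since gcd(13, 11) = 1, we get a unique residue mod 143.
    Write x = 4 + 13·t and substitute into x ≡ 4 (mod 11): 13·t ≡ 4 − 4 = 0 (mod 11).
    Reduce coefficients mod 11: 2·t ≡ 0 (mod 11).
    The inverse of 2 mod 11 is 6 (since 2·6 = 12 = 1·11 + 1), so t ≡ 6·0 = 0 ≡ 0 (mod 11).
    Then x = 4 + 13·0 = 4, valid modulo lcm(13, 11) = 143: x ≡ 4 (mod 143).
  Combine with x ≡ 5 (mod 9): since gcd(143, 9) = 1, we get a unique residue mod 1287.
    Write x = 4 + 143·t and substitute into x ≡ 5 (mod 9): 143·t ≡ 5 − 4 = 1 (mod 9).
    Reduce coefficients mod 9: 8·t ≡ 1 (mod 9).
    The inverse of 8 mod 9 is 8 (since 8·8 = 64 = 7·9 + 1), so t ≡ 8·1 = 8 ≡ 8 (mod 9).
    Then x = 4 + 143·8 = 1148, valid modulo lcm(143, 9) = 1287: x ≡ 1148 (mod 1287).
Verify: 1148 mod 13 = 4 ✓, 1148 mod 11 = 4 ✓, 1148 mod 9 = 5 ✓.

x ≡ 1148 (mod 1287).


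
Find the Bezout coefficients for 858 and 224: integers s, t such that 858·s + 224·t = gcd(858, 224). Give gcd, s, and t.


Euclidean algorithm on (858, 224) — divide until remainder is 0:
  858 = 3 · 224 + 186
  224 = 1 · 186 + 38
  186 = 4 · 38 + 34
  38 = 1 · 34 + 4
  34 = 8 · 4 + 2
  4 = 2 · 2 + 0
gcd(858, 224) = 2.
Track Bezout coefficients alongside the remainders: start with r₀ = 858 = a·1 + b·0 (s = 1, t = 0) and r₁ = 224 = a·0 + b·1 (s = 0, t = 1); each new remainder r_{k+1} = r_{k-1} − q_k·r_k inherits s_{k+1} = s_{k-1} − q_k·s_k, t_{k+1} = t_{k-1} − q_k·t_k, so r_k = a·s_k + b·t_k at every step:
  q = 3: r = 186, s = 1 − 3·0 = 1, t = 0 − 3·1 = -3  (check: 858·1 + 224·(-3) = 186)
  q = 1: r = 38, s = 0 − 1·1 = -1, t = 1 − 1·(-3) = 4  (check: 858·(-1) + 224·4 = 38)
  q = 4: r = 34, s = 1 − 4·(-1) = 5, t = -3 − 4·4 = -19  (check: 858·5 + 224·(-19) = 34)
  q = 1: r = 4, s = -1 − 1·5 = -6, t = 4 − 1·(-19) = 23  (check: 858·(-6) + 224·23 = 4)
  q = 8: r = 2, s = 5 − 8·(-6) = 53, t = -19 − 8·23 = -203  (check: 858·53 + 224·(-203) = 2)
The row with r = 2 (the gcd) gives the Bezout coefficients s = 53, t = -203.
Result: 858 · (53) + 224 · (-203) = 2.

gcd(858, 224) = 2; s = 53, t = -203 (check: 858·53 + 224·(-203) = 2).


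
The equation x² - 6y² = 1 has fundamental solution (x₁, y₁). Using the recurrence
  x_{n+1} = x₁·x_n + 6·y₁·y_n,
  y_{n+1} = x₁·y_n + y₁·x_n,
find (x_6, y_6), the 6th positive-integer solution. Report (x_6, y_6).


Step 1: Find the fundamental solution (x₁, y₁) of x² - 6y² = 1.
  Expand √6 as a continued fraction. a₀ = ⌊√6⌋ = 2; iterate m_{k+1} = d_k·a_k − m_k, d_{k+1} = (6 − m_{k+1}²)/d_k, a_{k+1} = ⌊(a₀ + m_{k+1})/d_{k+1}⌋ (starting m₀ = 0, d₀ = 1), with convergents p_k = a_k·p_{k-1} + p_{k-2}, q_k = a_k·q_{k-1} + q_{k-2} (p₋₁ = 1, q₋₁ = 0):
  k = 0: a₀ = 2; p₀/q₀ = 2/1; p₀² − 6·q₀² = 4 − 6 = -2.
  k = 1: m = 2, d = 2, a = ⌊(2 + 2)/2⌋ = 2; p/q = (2·2 + 1)/(2·1 + 0) = 5/2; p² − 6·q² = 25 − 24 = 1.
  The first convergent with p² − 6·q² = 1 gives the fundamental solution (x₁, y₁) = (5, 2).
Step 2: Apply the recurrence (x_{n+1}, y_{n+1}) = (x₁x_n + 6y₁y_n, x₁y_n + y₁x_n) repeatedly.
  From (x_1, y_1) = (5, 2): x_2 = 5·5 + 6·2·2 = 49; y_2 = 5·2 + 2·5 = 20.
  From (x_2, y_2) = (49, 20): x_3 = 5·49 + 6·2·20 = 485; y_3 = 5·20 + 2·49 = 198.
  From (x_3, y_3) = (485, 198): x_4 = 5·485 + 6·2·198 = 4801; y_4 = 5·198 + 2·485 = 1960.
  From (x_4, y_4) = (4801, 1960): x_5 = 5·4801 + 6·2·1960 = 47525; y_5 = 5·1960 + 2·4801 = 19402.
  From (x_5, y_5) = (47525, 19402): x_6 = 5·47525 + 6·2·19402 = 470449; y_6 = 5·19402 + 2·47525 = 192060.
Step 3: Verify x_6² - 6·y_6² = 221322261601 - 221322261600 = 1 (should be 1). ✓

(x_1, y_1) = (5, 2); (x_6, y_6) = (470449, 192060).


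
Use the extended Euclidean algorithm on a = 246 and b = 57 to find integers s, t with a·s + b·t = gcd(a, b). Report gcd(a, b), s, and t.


Euclidean algorithm on (246, 57) — divide until remainder is 0:
  246 = 4 · 57 + 18
  57 = 3 · 18 + 3
  18 = 6 · 3 + 0
gcd(246, 57) = 3.
Track Bezout coefficients alongside the remainders: start with r₀ = 246 = a·1 + b·0 (s = 1, t = 0) and r₁ = 57 = a·0 + b·1 (s = 0, t = 1); each new remainder r_{k+1} = r_{k-1} − q_k·r_k inherits s_{k+1} = s_{k-1} − q_k·s_k, t_{k+1} = t_{k-1} − q_k·t_k, so r_k = a·s_k + b·t_k at every step:
  q = 4: r = 18, s = 1 − 4·0 = 1, t = 0 − 4·1 = -4  (check: 246·1 + 57·(-4) = 18)
  q = 3: r = 3, s = 0 − 3·1 = -3, t = 1 − 3·(-4) = 13  (check: 246·(-3) + 57·13 = 3)
The row with r = 3 (the gcd) gives the Bezout coefficients s = -3, t = 13.
Result: 246 · (-3) + 57 · (13) = 3.

gcd(246, 57) = 3; s = -3, t = 13 (check: 246·(-3) + 57·13 = 3).


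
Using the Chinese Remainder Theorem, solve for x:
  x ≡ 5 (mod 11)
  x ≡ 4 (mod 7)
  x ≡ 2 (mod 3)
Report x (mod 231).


Moduli 11, 7, 3 are pairwise coprime; by CRT there is a unique solution modulo M = 11 · 7 · 3 = 231.
Solve pairwise, accumulating the modulus:
  Start with x ≡ 5 (mod 11).
  Combine with x ≡ 4 (mod 7): since gcd(11, 7) = 1, we get a unique residue mod 77.
    Write x = 5 + 11·t and substitute into x ≡ 4 (mod 7): 11·t ≡ 4 − 5 = -1 (mod 7).
    Reduce coefficients mod 7: 4·t ≡ 6 (mod 7).
    The inverse of 4 mod 7 is 2 (since 4·2 = 8 = 1·7 + 1), so t ≡ 2·6 = 12 ≡ 5 (mod 7).
    Then x = 5 + 11·5 = 60, valid modulo lcm(11, 7) = 77: x ≡ 60 (mod 77).
  Combine with x ≡ 2 (mod 3): since gcd(77, 3) = 1, we get a unique residue mod 231.
    Write x = 60 + 77·t and substitute into x ≡ 2 (mod 3): 77·t ≡ 2 − 60 = -58 (mod 3).
    Reduce coefficients mod 3: 2·t ≡ 2 (mod 3).
    The inverse of 2 mod 3 is 2 (since 2·2 = 4 = 1·3 + 1), so t ≡ 2·2 = 4 ≡ 1 (mod 3).
    Then x = 60 + 77·1 = 137, valid modulo lcm(77, 3) = 231: x ≡ 137 (mod 231).
Verify: 137 mod 11 = 5 ✓, 137 mod 7 = 4 ✓, 137 mod 3 = 2 ✓.

x ≡ 137 (mod 231).


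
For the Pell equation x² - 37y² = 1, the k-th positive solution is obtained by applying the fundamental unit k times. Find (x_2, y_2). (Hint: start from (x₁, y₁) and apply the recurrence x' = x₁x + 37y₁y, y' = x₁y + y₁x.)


Step 1: Find the fundamental solution (x₁, y₁) of x² - 37y² = 1.
  Expand √37 as a continued fraction. a₀ = ⌊√37⌋ = 6; iterate m_{k+1} = d_k·a_k − m_k, d_{k+1} = (37 − m_{k+1}²)/d_k, a_{k+1} = ⌊(a₀ + m_{k+1})/d_{k+1}⌋ (starting m₀ = 0, d₀ = 1), with convergents p_k = a_k·p_{k-1} + p_{k-2}, q_k = a_k·q_{k-1} + q_{k-2} (p₋₁ = 1, q₋₁ = 0):
  k = 0: a₀ = 6; p₀/q₀ = 6/1; p₀² − 37·q₀² = 36 − 37 = -1.
  k = 1: m = 6, d = 1, a = ⌊(6 + 6)/1⌋ = 12; p/q = (12·6 + 1)/(12·1 + 0) = 73/12; p² − 37·q² = 5329 − 5328 = 1.
  The first convergent with p² − 37·q² = 1 gives the fundamental solution (x₁, y₁) = (73, 12).
Step 2: Apply the recurrence (x_{n+1}, y_{n+1}) = (x₁x_n + 37y₁y_n, x₁y_n + y₁x_n) repeatedly.
  From (x_1, y_1) = (73, 12): x_2 = 73·73 + 37·12·12 = 10657; y_2 = 73·12 + 12·73 = 1752.
Step 3: Verify x_2² - 37·y_2² = 113571649 - 113571648 = 1 (should be 1). ✓

(x_1, y_1) = (73, 12); (x_2, y_2) = (10657, 1752).


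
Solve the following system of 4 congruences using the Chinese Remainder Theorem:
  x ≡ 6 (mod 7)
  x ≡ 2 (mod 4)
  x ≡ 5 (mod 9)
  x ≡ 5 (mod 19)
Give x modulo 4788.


Product of moduli M = 7 · 4 · 9 · 19 = 4788.
Merge one congruence at a time:
  Start: x ≡ 6 (mod 7).
  Combine with x ≡ 2 (mod 4); new modulus lcm = 28.
    Write x = 6 + 7·t and substitute into x ≡ 2 (mod 4): 7·t ≡ 2 − 6 = -4 (mod 4).
    Reduce coefficients mod 4: 3·t ≡ 0 (mod 4).
    The inverse of 3 mod 4 is 3 (since 3·3 = 9 = 2·4 + 1), so t ≡ 3·0 = 0 ≡ 0 (mod 4).
    Then x = 6 + 7·0 = 6, valid modulo lcm(7, 4) = 28: x ≡ 6 (mod 28).
  Combine with x ≡ 5 (mod 9); new modulus lcm = 252.
    Write x = 6 + 28·t and substitute into x ≡ 5 (mod 9): 28·t ≡ 5 − 6 = -1 (mod 9).
    Reduce coefficients mod 9: 1·t ≡ 8 (mod 9).
    So t ≡ 8 (mod 9).
    Then x = 6 + 28·8 = 230, valid modulo lcm(28, 9) = 252: x ≡ 230 (mod 252).
  Combine with x ≡ 5 (mod 19); new modulus lcm = 4788.
    Write x = 230 + 252·t and substitute into x ≡ 5 (mod 19): 252·t ≡ 5 − 230 = -225 (mod 19).
    Reduce coefficients mod 19: 5·t ≡ 3 (mod 19).
    The inverse of 5 mod 19 is 4 (since 5·4 = 20 = 1·19 + 1), so t ≡ 4·3 = 12 ≡ 12 (mod 19).
    Then x = 230 + 252·12 = 3254, valid modulo lcm(252, 19) = 4788: x ≡ 3254 (mod 4788).
Verify against each original: 3254 mod 7 = 6, 3254 mod 4 = 2, 3254 mod 9 = 5, 3254 mod 19 = 5.

x ≡ 3254 (mod 4788).


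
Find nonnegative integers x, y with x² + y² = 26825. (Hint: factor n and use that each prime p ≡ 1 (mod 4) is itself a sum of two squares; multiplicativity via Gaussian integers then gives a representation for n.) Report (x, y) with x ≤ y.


Step 1: Factor n = 26825 = 5^2 · 29 · 37.
Step 2: Check the mod-4 condition on each prime factor: 5 ≡ 1 (mod 4), exponent 2; 29 ≡ 1 (mod 4), exponent 1; 37 ≡ 1 (mod 4), exponent 1.
All primes ≡ 3 (mod 4) appear to even exponent (or don't appear), so by the two-squares theorem n IS expressible as a sum of two squares.
Step 3: Build a representation. Group n = k² · m with k = 5 and m = 29 · 37 = 1073 (a product of primes ≡ 1 (mod 4)); a representation of m scales to one of n via (k·x)² + (k·y)² = k²(x² + y²). Each prime p ≡ 1 (mod 4) is itself a sum of two squares; find a² by testing p − a² for a perfect square:
  29: 29 − 1² = 28, 29 − 2² = 25 = 5² ⇒ 29 = 2² + 5².
  37: 37 − 1² = 36 = 6² ⇒ 37 = 1² + 6².
  Combine using the Brahmagupta–Fibonacci identity (a² + b²)(c² + d²) = (ac − bd)² + (ad + bc)² = (ac + bd)² + (ad − bc)²:
  29 · 37 = 1073: from (2² + 5²)(1² + 6²), take (2·1 − 5·6, 2·6 + 5·1) = (2 − 30, 12 + 5) = (-28, 17); dropping signs (only squares matter) gives (28, 17); check 28² + 17² = 784 + 289 = 1073 ✓.
  Scale by k = 5: (5·28, 5·17) = (140, 85).
Step 4: Order so x ≤ y and verify: 85² + 140² = 7225 + 19600 = 26825 = n. ✓

n = 26825 = 85² + 140² (one valid representation with x ≤ y).


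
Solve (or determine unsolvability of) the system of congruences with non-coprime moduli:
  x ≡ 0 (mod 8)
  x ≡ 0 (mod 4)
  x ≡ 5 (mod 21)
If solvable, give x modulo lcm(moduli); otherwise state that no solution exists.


Moduli 8, 4, 21 are not pairwise coprime, so CRT works modulo lcm(m_i) when all pairwise compatibility conditions hold.
Pairwise compatibility: gcd(m_i, m_j) must divide a_i - a_j for every pair.
Merge one congruence at a time:
  Start: x ≡ 0 (mod 8).
  Combine with x ≡ 0 (mod 4): gcd(8, 4) = 4; 0 - 0 = 0, which IS divisible by 4, so compatible.
    Write x = 0 + 8·t and substitute into x ≡ 0 (mod 4): 8·t ≡ 0 − 0 = 0 (mod 4).
    Divide the congruence (and modulus) by g = 4: 2·t ≡ 0 (mod 1).
    Modulo 1 every t works; take t = 0.
    Then x = 0 + 8·0 = 0, valid modulo lcm(8, 4) = 8: x ≡ 0 (mod 8).
  Combine with x ≡ 5 (mod 21): gcd(8, 21) = 1; 5 - 0 = 5, which IS divisible by 1, so compatible.
    Write x = 0 + 8·t and substitute into x ≡ 5 (mod 21): 8·t ≡ 5 − 0 = 5 (mod 21).
    The inverse of 8 mod 21 is 8 (since 8·8 = 64 = 3·21 + 1), so t ≡ 8·5 = 40 ≡ 19 (mod 21).
    Then x = 0 + 8·19 = 152, valid modulo lcm(8, 21) = 168: x ≡ 152 (mod 168).
Verify: 152 mod 8 = 0, 152 mod 4 = 0, 152 mod 21 = 5.

x ≡ 152 (mod 168).


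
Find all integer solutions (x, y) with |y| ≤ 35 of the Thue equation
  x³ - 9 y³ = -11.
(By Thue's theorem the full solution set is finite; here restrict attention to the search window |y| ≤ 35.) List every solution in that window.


The equation is x³ - 9y³ = -11. For fixed y, x³ = 9·y³ − 11, so a solution requires the RHS to be a perfect cube.
Strategy: iterate y from -35 to 35, compute RHS = 9·y³ − 11, and check whether it is a (positive or negative) perfect cube.
Check small values of y:
  y = 0: RHS = -11 is not a perfect cube.
  y = 1: RHS = -2 is not a perfect cube.
  y = -1: RHS = -20 is not a perfect cube.
  y = 2: RHS = 61 is not a perfect cube.
  y = -2: RHS = -83 is not a perfect cube.
  y = 3: RHS = 232 is not a perfect cube.
  y = -3: RHS = -254 is not a perfect cube.
Continuing the search up to |y| = 35 finds no solutions either.
No (x, y) in the scanned range satisfies the equation.

No integer solutions with |y| ≤ 35.


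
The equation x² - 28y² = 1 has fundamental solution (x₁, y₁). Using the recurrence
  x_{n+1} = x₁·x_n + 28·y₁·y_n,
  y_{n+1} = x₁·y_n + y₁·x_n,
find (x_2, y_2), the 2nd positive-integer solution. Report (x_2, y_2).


Step 1: Find the fundamental solution (x₁, y₁) of x² - 28y² = 1.
  Expand √28 as a continued fraction. a₀ = ⌊√28⌋ = 5; iterate m_{k+1} = d_k·a_k − m_k, d_{k+1} = (28 − m_{k+1}²)/d_k, a_{k+1} = ⌊(a₀ + m_{k+1})/d_{k+1}⌋ (starting m₀ = 0, d₀ = 1), with convergents p_k = a_k·p_{k-1} + p_{k-2}, q_k = a_k·q_{k-1} + q_{k-2} (p₋₁ = 1, q₋₁ = 0):
  k = 0: a₀ = 5; p₀/q₀ = 5/1; p₀² − 28·q₀² = 25 − 28 = -3.
  k = 1: m = 5, d = 3, a = ⌊(5 + 5)/3⌋ = 3; p/q = (3·5 + 1)/(3·1 + 0) = 16/3; p² − 28·q² = 256 − 252 = 4.
  k = 2: m = 4, d = 4, a = ⌊(5 + 4)/4⌋ = 2; p/q = (2·16 + 5)/(2·3 + 1) = 37/7; p² − 28·q² = 1369 − 1372 = -3.
  k = 3: m = 4, d = 3, a = ⌊(5 + 4)/3⌋ = 3; p/q = (3·37 + 16)/(3·7 + 3) = 127/24; p² − 28·q² = 16129 − 16128 = 1.
  The first convergent with p² − 28·q² = 1 gives the fundamental solution (x₁, y₁) = (127, 24).
Step 2: Apply the recurrence (x_{n+1}, y_{n+1}) = (x₁x_n + 28y₁y_n, x₁y_n + y₁x_n) repeatedly.
  From (x_1, y_1) = (127, 24): x_2 = 127·127 + 28·24·24 = 32257; y_2 = 127·24 + 24·127 = 6096.
Step 3: Verify x_2² - 28·y_2² = 1040514049 - 1040514048 = 1 (should be 1). ✓

(x_1, y_1) = (127, 24); (x_2, y_2) = (32257, 6096).


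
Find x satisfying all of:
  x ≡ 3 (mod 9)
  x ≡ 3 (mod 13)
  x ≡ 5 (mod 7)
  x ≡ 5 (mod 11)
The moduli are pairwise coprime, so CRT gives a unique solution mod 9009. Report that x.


Product of moduli M = 9 · 13 · 7 · 11 = 9009.
Merge one congruence at a time:
  Start: x ≡ 3 (mod 9).
  Combine with x ≡ 3 (mod 13); new modulus lcm = 117.
    Write x = 3 + 9·t and substitute into x ≡ 3 (mod 13): 9·t ≡ 3 − 3 = 0 (mod 13).
    The inverse of 9 mod 13 is 3 (since 9·3 = 27 = 2·13 + 1), so t ≡ 3·0 = 0 ≡ 0 (mod 13).
    Then x = 3 + 9·0 = 3, valid modulo lcm(9, 13) = 117: x ≡ 3 (mod 117).
  Combine with x ≡ 5 (mod 7); new modulus lcm = 819.
    Write x = 3 + 117·t and substitute into x ≡ 5 (mod 7): 117·t ≡ 5 − 3 = 2 (mod 7).
    Reduce coefficients mod 7: 5·t ≡ 2 (mod 7).
    The inverse of 5 mod 7 is 3 (since 5·3 = 15 = 2·7 + 1), so t ≡ 3·2 = 6 ≡ 6 (mod 7).
    Then x = 3 + 117·6 = 705, valid modulo lcm(117, 7) = 819: x ≡ 705 (mod 819).
  Combine with x ≡ 5 (mod 11); new modulus lcm = 9009.
    Write x = 705 + 819·t and substitute into x ≡ 5 (mod 11): 819·t ≡ 5 − 705 = -700 (mod 11).
    Reduce coefficients mod 11: 5·t ≡ 4 (mod 11).
    The inverse of 5 mod 11 is 9 (since 5·9 = 45 = 4·11 + 1), so t ≡ 9·4 = 36 ≡ 3 (mod 11).
    Then x = 705 + 819·3 = 3162, valid modulo lcm(819, 11) = 9009: x ≡ 3162 (mod 9009).
Verify against each original: 3162 mod 9 = 3, 3162 mod 13 = 3, 3162 mod 7 = 5, 3162 mod 11 = 5.

x ≡ 3162 (mod 9009).


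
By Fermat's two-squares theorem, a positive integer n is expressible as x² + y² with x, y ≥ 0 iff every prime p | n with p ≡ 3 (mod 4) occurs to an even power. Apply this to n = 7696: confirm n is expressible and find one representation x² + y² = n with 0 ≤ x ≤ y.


Step 1: Factor n = 7696 = 2^4 · 13 · 37.
Step 2: Check the mod-4 condition on each prime factor: 2 = 2 (special); 13 ≡ 1 (mod 4), exponent 1; 37 ≡ 1 (mod 4), exponent 1.
All primes ≡ 3 (mod 4) appear to even exponent (or don't appear), so by the two-squares theorem n IS expressible as a sum of two squares.
Step 3: Build a representation. Group n = k² · m with k = 4 and m = 13 · 37 = 481 (a product of primes ≡ 1 (mod 4)); a representation of m scales to one of n via (k·x)² + (k·y)² = k²(x² + y²). Each prime p ≡ 1 (mod 4) is itself a sum of two squares; find a² by testing p − a² for a perfect square:
  13: 13 − 1² = 12, 13 − 2² = 9 = 3² ⇒ 13 = 2² + 3².
  37: 37 − 1² = 36 = 6² ⇒ 37 = 1² + 6².
  Combine using the Brahmagupta–Fibonacci identity (a² + b²)(c² + d²) = (ac − bd)² + (ad + bc)² = (ac + bd)² + (ad − bc)²:
  13 · 37 = 481: from (2² + 3²)(1² + 6²), take (2·1 − 3·6, 2·6 + 3·1) = (2 − 18, 12 + 3) = (-16, 15); dropping signs (only squares matter) gives (16, 15); check 16² + 15² = 256 + 225 = 481 ✓.
  Scale by k = 4: (4·16, 4·15) = (64, 60).
Step 4: Order so x ≤ y and verify: 60² + 64² = 3600 + 4096 = 7696 = n. ✓

n = 7696 = 60² + 64² (one valid representation with x ≤ y).


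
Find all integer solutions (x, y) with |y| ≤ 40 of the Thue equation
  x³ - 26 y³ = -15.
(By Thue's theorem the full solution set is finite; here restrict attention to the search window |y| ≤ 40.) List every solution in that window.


The equation is x³ - 26y³ = -15. For fixed y, x³ = 26·y³ − 15, so a solution requires the RHS to be a perfect cube.
Strategy: iterate y from -40 to 40, compute RHS = 26·y³ − 15, and check whether it is a (positive or negative) perfect cube.
Check small values of y:
  y = 0: RHS = -15 is not a perfect cube.
  y = 1: RHS = 11 is not a perfect cube.
  y = -1: RHS = -41 is not a perfect cube.
  y = 2: RHS = 193 is not a perfect cube.
  y = -2: RHS = -223 is not a perfect cube.
  y = 3: RHS = 687 is not a perfect cube.
  y = -3: RHS = -717 is not a perfect cube.
Continuing the search up to |y| = 40 finds no solutions either.
No (x, y) in the scanned range satisfies the equation.

No integer solutions with |y| ≤ 40.


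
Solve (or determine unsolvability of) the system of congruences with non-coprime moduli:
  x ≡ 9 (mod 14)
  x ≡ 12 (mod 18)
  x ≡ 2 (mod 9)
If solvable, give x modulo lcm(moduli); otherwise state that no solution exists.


Moduli 14, 18, 9 are not pairwise coprime, so CRT works modulo lcm(m_i) when all pairwise compatibility conditions hold.
Pairwise compatibility: gcd(m_i, m_j) must divide a_i - a_j for every pair.
Merge one congruence at a time:
  Start: x ≡ 9 (mod 14).
  Combine with x ≡ 12 (mod 18): gcd(14, 18) = 2, and 12 - 9 = 3 is NOT divisible by 2.
    ⇒ system is inconsistent (no integer solution).

No solution (the system is inconsistent).


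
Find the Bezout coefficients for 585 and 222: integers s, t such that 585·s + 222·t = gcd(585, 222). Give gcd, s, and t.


Euclidean algorithm on (585, 222) — divide until remainder is 0:
  585 = 2 · 222 + 141
  222 = 1 · 141 + 81
  141 = 1 · 81 + 60
  81 = 1 · 60 + 21
  60 = 2 · 21 + 18
  21 = 1 · 18 + 3
  18 = 6 · 3 + 0
gcd(585, 222) = 3.
Track Bezout coefficients alongside the remainders: start with r₀ = 585 = a·1 + b·0 (s = 1, t = 0) and r₁ = 222 = a·0 + b·1 (s = 0, t = 1); each new remainder r_{k+1} = r_{k-1} − q_k·r_k inherits s_{k+1} = s_{k-1} − q_k·s_k, t_{k+1} = t_{k-1} − q_k·t_k, so r_k = a·s_k + b·t_k at every step:
  q = 2: r = 141, s = 1 − 2·0 = 1, t = 0 − 2·1 = -2  (check: 585·1 + 222·(-2) = 141)
  q = 1: r = 81, s = 0 − 1·1 = -1, t = 1 − 1·(-2) = 3  (check: 585·(-1) + 222·3 = 81)
  q = 1: r = 60, s = 1 − 1·(-1) = 2, t = -2 − 1·3 = -5  (check: 585·2 + 222·(-5) = 60)
  q = 1: r = 21, s = -1 − 1·2 = -3, t = 3 − 1·(-5) = 8  (check: 585·(-3) + 222·8 = 21)
  q = 2: r = 18, s = 2 − 2·(-3) = 8, t = -5 − 2·8 = -21  (check: 585·8 + 222·(-21) = 18)
  q = 1: r = 3, s = -3 − 1·8 = -11, t = 8 − 1·(-21) = 29  (check: 585·(-11) + 222·29 = 3)
The row with r = 3 (the gcd) gives the Bezout coefficients s = -11, t = 29.
Result: 585 · (-11) + 222 · (29) = 3.

gcd(585, 222) = 3; s = -11, t = 29 (check: 585·(-11) + 222·29 = 3).


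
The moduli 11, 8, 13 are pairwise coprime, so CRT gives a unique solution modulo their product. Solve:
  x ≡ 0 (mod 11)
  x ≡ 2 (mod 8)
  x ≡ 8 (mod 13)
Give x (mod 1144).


Moduli 11, 8, 13 are pairwise coprime; by CRT there is a unique solution modulo M = 11 · 8 · 13 = 1144.
Solve pairwise, accumulating the modulus:
  Start with x ≡ 0 (mod 11).
  Combine with x ≡ 2 (mod 8): since gcd(11, 8) = 1, we get a unique residue mod 88.
    Write x = 0 + 11·t and substitute into x ≡ 2 (mod 8): 11·t ≡ 2 − 0 = 2 (mod 8).
    Reduce coefficients mod 8: 3·t ≡ 2 (mod 8).
    The inverse of 3 mod 8 is 3 (since 3·3 = 9 = 1·8 + 1), so t ≡ 3·2 = 6 ≡ 6 (mod 8).
    Then x = 0 + 11·6 = 66, valid modulo lcm(11, 8) = 88: x ≡ 66 (mod 88).
  Combine with x ≡ 8 (mod 13): since gcd(88, 13) = 1, we get a unique residue mod 1144.
    Write x = 66 + 88·t and substitute into x ≡ 8 (mod 13): 88·t ≡ 8 − 66 = -58 (mod 13).
    Reduce coefficients mod 13: 10·t ≡ 7 (mod 13).
    The inverse of 10 mod 13 is 4 (since 10·4 = 40 = 3·13 + 1), so t ≡ 4·7 = 28 ≡ 2 (mod 13).
    Then x = 66 + 88·2 = 242, valid modulo lcm(88, 13) = 1144: x ≡ 242 (mod 1144).
Verify: 242 mod 11 = 0 ✓, 242 mod 8 = 2 ✓, 242 mod 13 = 8 ✓.

x ≡ 242 (mod 1144).


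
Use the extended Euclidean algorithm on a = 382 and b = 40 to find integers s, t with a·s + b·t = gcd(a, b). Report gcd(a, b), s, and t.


Euclidean algorithm on (382, 40) — divide until remainder is 0:
  382 = 9 · 40 + 22
  40 = 1 · 22 + 18
  22 = 1 · 18 + 4
  18 = 4 · 4 + 2
  4 = 2 · 2 + 0
gcd(382, 40) = 2.
Track Bezout coefficients alongside the remainders: start with r₀ = 382 = a·1 + b·0 (s = 1, t = 0) and r₁ = 40 = a·0 + b·1 (s = 0, t = 1); each new remainder r_{k+1} = r_{k-1} − q_k·r_k inherits s_{k+1} = s_{k-1} − q_k·s_k, t_{k+1} = t_{k-1} − q_k·t_k, so r_k = a·s_k + b·t_k at every step:
  q = 9: r = 22, s = 1 − 9·0 = 1, t = 0 − 9·1 = -9  (check: 382·1 + 40·(-9) = 22)
  q = 1: r = 18, s = 0 − 1·1 = -1, t = 1 − 1·(-9) = 10  (check: 382·(-1) + 40·10 = 18)
  q = 1: r = 4, s = 1 − 1·(-1) = 2, t = -9 − 1·10 = -19  (check: 382·2 + 40·(-19) = 4)
  q = 4: r = 2, s = -1 − 4·2 = -9, t = 10 − 4·(-19) = 86  (check: 382·(-9) + 40·86 = 2)
The row with r = 2 (the gcd) gives the Bezout coefficients s = -9, t = 86.
Result: 382 · (-9) + 40 · (86) = 2.

gcd(382, 40) = 2; s = -9, t = 86 (check: 382·(-9) + 40·86 = 2).


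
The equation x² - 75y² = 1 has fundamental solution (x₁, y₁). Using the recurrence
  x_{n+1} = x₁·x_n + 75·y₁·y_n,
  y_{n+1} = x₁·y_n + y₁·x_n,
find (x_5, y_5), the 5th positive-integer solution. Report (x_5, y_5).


Step 1: Find the fundamental solution (x₁, y₁) of x² - 75y² = 1.
  Expand √75 as a continued fraction. a₀ = ⌊√75⌋ = 8; iterate m_{k+1} = d_k·a_k − m_k, d_{k+1} = (75 − m_{k+1}²)/d_k, a_{k+1} = ⌊(a₀ + m_{k+1})/d_{k+1}⌋ (starting m₀ = 0, d₀ = 1), with convergents p_k = a_k·p_{k-1} + p_{k-2}, q_k = a_k·q_{k-1} + q_{k-2} (p₋₁ = 1, q₋₁ = 0):
  k = 0: a₀ = 8; p₀/q₀ = 8/1; p₀² − 75·q₀² = 64 − 75 = -11.
  k = 1: m = 8, d = 11, a = ⌊(8 + 8)/11⌋ = 1; p/q = (1·8 + 1)/(1·1 + 0) = 9/1; p² − 75·q² = 81 − 75 = 6.
  k = 2: m = 3, d = 6, a = ⌊(8 + 3)/6⌋ = 1; p/q = (1·9 + 8)/(1·1 + 1) = 17/2; p² − 75·q² = 289 − 300 = -11.
  k = 3: m = 3, d = 11, a = ⌊(8 + 3)/11⌋ = 1; p/q = (1·17 + 9)/(1·2 + 1) = 26/3; p² − 75·q² = 676 − 675 = 1.
  The first convergent with p² − 75·q² = 1 gives the fundamental solution (x₁, y₁) = (26, 3).
Step 2: Apply the recurrence (x_{n+1}, y_{n+1}) = (x₁x_n + 75y₁y_n, x₁y_n + y₁x_n) repeatedly.
  From (x_1, y_1) = (26, 3): x_2 = 26·26 + 75·3·3 = 1351; y_2 = 26·3 + 3·26 = 156.
  From (x_2, y_2) = (1351, 156): x_3 = 26·1351 + 75·3·156 = 70226; y_3 = 26·156 + 3·1351 = 8109.
  From (x_3, y_3) = (70226, 8109): x_4 = 26·70226 + 75·3·8109 = 3650401; y_4 = 26·8109 + 3·70226 = 421512.
  From (x_4, y_4) = (3650401, 421512): x_5 = 26·3650401 + 75·3·421512 = 189750626; y_5 = 26·421512 + 3·3650401 = 21910515.
Step 3: Verify x_5² - 75·y_5² = 36005300067391876 - 36005300067391875 = 1 (should be 1). ✓

(x_1, y_1) = (26, 3); (x_5, y_5) = (189750626, 21910515).


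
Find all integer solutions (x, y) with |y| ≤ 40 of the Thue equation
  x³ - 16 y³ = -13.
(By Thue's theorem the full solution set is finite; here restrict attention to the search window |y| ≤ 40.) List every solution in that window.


The equation is x³ - 16y³ = -13. For fixed y, x³ = 16·y³ − 13, so a solution requires the RHS to be a perfect cube.
Strategy: iterate y from -40 to 40, compute RHS = 16·y³ − 13, and check whether it is a (positive or negative) perfect cube.
Check small values of y:
  y = 0: RHS = -13 is not a perfect cube.
  y = 1: RHS = 3 is not a perfect cube.
  y = -1: RHS = -29 is not a perfect cube.
  y = 2: RHS = 115 is not a perfect cube.
  y = -2: RHS = -141 is not a perfect cube.
  y = 3: RHS = 419 is not a perfect cube.
  y = -3: RHS = -445 is not a perfect cube.
Continuing the search up to |y| = 40 finds no solutions either.
No (x, y) in the scanned range satisfies the equation.

No integer solutions with |y| ≤ 40.


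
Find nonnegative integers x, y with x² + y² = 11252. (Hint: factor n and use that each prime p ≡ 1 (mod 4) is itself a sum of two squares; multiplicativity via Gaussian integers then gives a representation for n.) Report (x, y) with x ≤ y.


Step 1: Factor n = 11252 = 2^2 · 29 · 97.
Step 2: Check the mod-4 condition on each prime factor: 2 = 2 (special); 29 ≡ 1 (mod 4), exponent 1; 97 ≡ 1 (mod 4), exponent 1.
All primes ≡ 3 (mod 4) appear to even exponent (or don't appear), so by the two-squares theorem n IS expressible as a sum of two squares.
Step 3: Build a representation. Group n = k² · m with k = 2 and m = 29 · 97 = 2813 (a product of primes ≡ 1 (mod 4)); a representation of m scales to one of n via (k·x)² + (k·y)² = k²(x² + y²). Each prime p ≡ 1 (mod 4) is itself a sum of two squares; find a² by testing p − a² for a perfect square:
  29: 29 − 1² = 28, 29 − 2² = 25 = 5² ⇒ 29 = 2² + 5².
  97: 97 − 1² = 96, 97 − 2² = 93, 97 − 3² = 88, 97 − 4² = 81 = 9² ⇒ 97 = 4² + 9².
  Combine using the Brahmagupta–Fibonacci identity (a² + b²)(c² + d²) = (ac − bd)² + (ad + bc)² = (ac + bd)² + (ad − bc)²:
  29 · 97 = 2813: from (2² + 5²)(4² + 9²), take (2·4 − 5·9, 2·9 + 5·4) = (8 − 45, 18 + 20) = (-37, 38); dropping signs (only squares matter) gives (37, 38); check 37² + 38² = 1369 + 1444 = 2813 ✓.
  Scale by k = 2: (2·37, 2·38) = (74, 76).
Step 4: Order so x ≤ y and verify: 74² + 76² = 5476 + 5776 = 11252 = n. ✓

n = 11252 = 74² + 76² (one valid representation with x ≤ y).


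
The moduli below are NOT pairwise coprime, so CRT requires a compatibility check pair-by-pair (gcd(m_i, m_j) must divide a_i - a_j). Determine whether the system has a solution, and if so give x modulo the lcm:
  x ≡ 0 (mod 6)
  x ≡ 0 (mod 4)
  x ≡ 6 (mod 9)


Moduli 6, 4, 9 are not pairwise coprime, so CRT works modulo lcm(m_i) when all pairwise compatibility conditions hold.
Pairwise compatibility: gcd(m_i, m_j) must divide a_i - a_j for every pair.
Merge one congruence at a time:
  Start: x ≡ 0 (mod 6).
  Combine with x ≡ 0 (mod 4): gcd(6, 4) = 2; 0 - 0 = 0, which IS divisible by 2, so compatible.
    Write x = 0 + 6·t and substitute into x ≡ 0 (mod 4): 6·t ≡ 0 − 0 = 0 (mod 4).
    Divide the congruence (and modulus) by g = 2: 3·t ≡ 0 (mod 2).
    Reduce coefficients mod 2: 1·t ≡ 0 (mod 2).
    So t ≡ 0 (mod 2).
    Then x = 0 + 6·0 = 0, valid modulo lcm(6, 4) = 12: x ≡ 0 (mod 12).
  Combine with x ≡ 6 (mod 9): gcd(12, 9) = 3; 6 - 0 = 6, which IS divisible by 3, so compatible.
    Write x = 0 + 12·t and substitute into x ≡ 6 (mod 9): 12·t ≡ 6 − 0 = 6 (mod 9).
    Divide the congruence (and modulus) by g = 3: 4·t ≡ 2 (mod 3).
    Reduce coefficients mod 3: 1·t ≡ 2 (mod 3).
    So t ≡ 2 (mod 3).
    Then x = 0 + 12·2 = 24, valid modulo lcm(12, 9) = 36: x ≡ 24 (mod 36).
Verify: 24 mod 6 = 0, 24 mod 4 = 0, 24 mod 9 = 6.

x ≡ 24 (mod 36).
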